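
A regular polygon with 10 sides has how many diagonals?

Each of the 10 vertices connects to 7 non-adjacent vertices via diagonals.
Total connections = 10 × 7 = 70, but each diagonal is counted twice.
Number of diagonals = 70 / 2 = 35.

35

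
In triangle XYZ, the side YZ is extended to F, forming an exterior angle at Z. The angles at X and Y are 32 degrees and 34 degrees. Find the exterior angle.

The interior angle at Z is 180 - 32 - 34 = 114 degrees.
The exterior angle and interior angle at Z are supplementary:
Exterior angle = 180 - 114 = 66 degrees.

66 degrees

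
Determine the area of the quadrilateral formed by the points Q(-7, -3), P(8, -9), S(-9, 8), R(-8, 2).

Using the Shoelace formula for a quadrilateral (vertices in order):
Area = (1/2)|sum of (x_i * y_(i+1) - x_(i+1) * y_i)|
Terms: (-7*-9 - 8*-3) = 87, (8*8 - -9*-9) = -17, (-9*2 - -8*8) = 46, (-8*-3 - -7*2) = 38
Sum = 154
Area = (1/2)(154) = 77

77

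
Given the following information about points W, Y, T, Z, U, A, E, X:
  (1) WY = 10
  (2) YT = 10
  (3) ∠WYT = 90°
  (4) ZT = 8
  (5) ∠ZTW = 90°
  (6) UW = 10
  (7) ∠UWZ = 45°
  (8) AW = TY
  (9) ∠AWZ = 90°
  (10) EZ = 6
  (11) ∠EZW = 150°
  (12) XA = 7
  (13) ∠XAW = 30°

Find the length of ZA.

From the given relations: AW = TY = 10.
Step 1: By the law of cosines on triangle WYT: WT² = 10² + 10² − 2·10·10·cos(90°) = 200, so WT = 10·√2.
Step 2: By the law of cosines on triangle ZTW: ZW² = 8² + (10·√2)² − 2·8·10·√2·cos(90°) = 264, so ZW = 2·√66.
Step 3: By the law of cosines on triangle ZWA: ZA² = (2·√66)² + 10² − 2·2·√66·10·cos(90°) = 364, so ZA = 2·√91.

Therefore, the length of ZA = 2·√91.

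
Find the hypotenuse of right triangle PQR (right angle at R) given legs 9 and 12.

PQ = sqrt(9^2 + 12^2) = sqrt(225) = 15

15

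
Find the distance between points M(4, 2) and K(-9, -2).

d = sqrt((-9 - 4)^2 + (-2 - 2)^2)
d = sqrt(-13^2 + -4^2)
d = sqrt(169 + 16)
d = sqrt(185)

sqrt(185)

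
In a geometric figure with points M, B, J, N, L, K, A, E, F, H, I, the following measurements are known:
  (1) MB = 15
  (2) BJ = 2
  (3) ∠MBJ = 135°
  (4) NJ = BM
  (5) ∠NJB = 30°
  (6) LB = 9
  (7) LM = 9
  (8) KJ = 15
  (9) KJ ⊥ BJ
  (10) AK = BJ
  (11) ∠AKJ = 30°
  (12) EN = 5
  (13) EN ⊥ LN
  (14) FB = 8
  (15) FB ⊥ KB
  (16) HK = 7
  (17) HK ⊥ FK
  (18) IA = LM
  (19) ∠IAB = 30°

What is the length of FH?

Step 1: By the law of cosines on triangle BJK: BK² = 2² + 15² − 2·2·15·cos(90°) = 229, so BK ≈ 15.13.
Step 2: By the law of cosines on triangle FBK: FK² = 8² + 15.13² − 2·8·15.13·cos(90°) = 293, so FK ≈ 17.12.
Step 3: By the law of cosines on triangle FKH: FH² = 17.12² + 7² − 2·17.12·7·cos(90°) = 342, so FH = 3·√38.

Therefore, the length of FH = 3·√38.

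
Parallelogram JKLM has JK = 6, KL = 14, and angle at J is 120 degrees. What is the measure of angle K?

In a parallelogram, consecutive angles are supplementary (sum to 180°).
angle K = 180 - angle J
angle K = 180 - 120
angle K = 60 degrees

60 degrees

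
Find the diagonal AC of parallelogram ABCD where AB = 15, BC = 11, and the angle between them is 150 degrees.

Law of cosines: d^2 = 15^2 + 11^2 - 2(15)(11)cos(150°) = 165*sqrt(3) + 346, so d = sqrt(165*sqrt(3) + 346).

sqrt(165*sqrt(3) + 346)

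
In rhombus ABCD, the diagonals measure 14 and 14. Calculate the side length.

The diagonals of a rhombus bisect each other at right angles.
Half-diagonals: 14/2 = 7 and 14/2 = 7
side = sqrt(7^2 + 7^2)
side = sqrt(49 + 49)
side = sqrt(98) = 7*sqrt(2)

7*sqrt(2)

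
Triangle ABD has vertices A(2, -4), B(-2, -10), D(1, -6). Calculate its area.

Shoelace: Area = (1/2)|2(-10--6) + -2(-6--4) + 1(-4--10)| = (1/2)(2) = 1

1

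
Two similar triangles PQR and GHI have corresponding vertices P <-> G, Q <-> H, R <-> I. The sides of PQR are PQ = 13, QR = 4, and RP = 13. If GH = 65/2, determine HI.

Since the triangles are similar, the ratio of corresponding sides is constant.
Scale factor k = GH / PQ = 65/2 / 13 = 5/2
HI = k * QR = 5/2 * 4 = 10

10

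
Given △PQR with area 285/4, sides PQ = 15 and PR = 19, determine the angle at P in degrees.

Area = (1/2) * a * b * sin(C)
sin(C) = 2 * Area / (a * b)
sin(C) = 2 * 285/4 / (15 * 19)
sin(C) = 1/2
C = arcsin(1/2) = 30°
Since sin(180° - C) = sin(C), the obtuse angle 150° gives the same area, so C = 30° or C = 150°.

30° or 150°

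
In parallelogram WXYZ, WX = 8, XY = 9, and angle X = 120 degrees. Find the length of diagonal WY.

Law of cosines: d^2 = 8^2 + 9^2 - 2(8)(9)cos(120°) = 217, so d = sqrt(217).

sqrt(217)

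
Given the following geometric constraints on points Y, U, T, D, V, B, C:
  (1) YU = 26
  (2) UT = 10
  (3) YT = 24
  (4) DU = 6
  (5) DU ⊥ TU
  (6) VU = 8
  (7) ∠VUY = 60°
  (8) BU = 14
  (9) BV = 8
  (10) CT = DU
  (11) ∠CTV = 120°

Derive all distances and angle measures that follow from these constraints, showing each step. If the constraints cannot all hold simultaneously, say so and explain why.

The constraints are consistent.

From the given relations:
  CT = DU = 6

Step 1: From YU = 26, UV = 8, and ∠YUV = 60°, by the law of cosines:
  YV² = YU² + UV² - 2·YU·UV·cos(60°) = 676 + 64 - 208 = 532
  YV = 2·√133

Step 2: From TU = 10, UD = 6, and ∠TUD = 90°, by the law of cosines:
  TD² = TU² + UD² - 2·TU·UD·cos(90°) = 100 + 36 - 0 = 136
  TD = 2·√34

Step 3: From YT = 24, YU = 26, TU = 10, by the inverse law of cosines:
  cos(∠TYU) = (YT² + YU² - TU²) / (2·YT·YU)
  ∠TYU = 22.62°

Step 4: From UB = 14, UV = 8, BV = 8, by the inverse law of cosines:
  cos(∠BUV) = (UB² + UV² - BV²) / (2·UB·UV)
  ∠BUV = 28.96°

Step 5: From UT = 10, UY = 26, TY = 24, by the inverse law of cosines:
  cos(∠TUY) = (UT² + UY² - TY²) / (2·UT·UY)
  ∠TUY = 67.38°

Step 6: From TU = 10, TY = 24, UY = 26, by the inverse law of cosines:
  cos(∠UTY) = (TU² + TY² - UY²) / (2·TU·TY)
  ∠UTY = 90°

Step 7: From VB = 8, VU = 8, BU = 14, by the inverse law of cosines:
  cos(∠BVU) = (VB² + VU² - BU²) / (2·VB·VU)
  ∠BVU = 122.09°

Step 8: From BU = 14, BV = 8, UV = 8, by the inverse law of cosines:
  cos(∠UBV) = (BU² + BV² - UV²) / (2·BU·BV)
  ∠UBV = 28.96°

Step 9: From YU = 26, YV = 2·√133, UV = 8, by the inverse law of cosines:
  cos(∠UYV) = (YU² + YV² - UV²) / (2·YU·YV)
  ∠UYV = 17.48°

Step 10: From TD = 2·√34, TU = 10, DU = 6, by the inverse law of cosines:
  cos(∠DTU) = (TD² + TU² - DU²) / (2·TD·TU)
  ∠DTU = 30.96°

Step 11: From DT = 2·√34, DU = 6, TU = 10, by the inverse law of cosines:
  cos(∠TDU) = (DT² + DU² - TU²) / (2·DT·DU)
  ∠TDU = 59.04°

Step 12: From VU = 8, VY = 2·√133, UY = 26, by the inverse law of cosines:
  cos(∠UVY) = (VU² + VY² - UY²) / (2·VU·VY)
  ∠UVY = 102.52°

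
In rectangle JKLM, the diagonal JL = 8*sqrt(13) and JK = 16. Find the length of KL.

b = sqrt(d^2 - a^2) = sqrt(832 - 256) = sqrt(576) = 24

24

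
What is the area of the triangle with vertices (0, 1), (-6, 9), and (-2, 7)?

Using the Shoelace formula for a triangle:
Area = (1/2)|x0(y1 - y2) + x1(y2 - y0) + x2(y0 - y1)|
Area = (1/2)|0(9 - 7) + -6(7 - 1) + -2(1 - 9)|
Area = (1/2)|0 + -36 + 16|
Area = (1/2)|-20|
Area = (1/2)(20)
Area = 10

10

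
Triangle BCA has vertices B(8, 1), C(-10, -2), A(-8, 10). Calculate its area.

Shoelace: Area = (1/2)|8(-2-10) + -10(10-1) + -8(1--2)| = (1/2)(210) = 105

105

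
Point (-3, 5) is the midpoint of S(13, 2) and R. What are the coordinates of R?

Using the midpoint formula: M = ((x1 + x2)/2, (y1 + y2)/2)
We know M = (-3, 5) and S = (13, 2)
For x: -3 = (13 + x2)/2, so x2 = 2*-3 - 13 = -19
For y: 5 = (2 + y2)/2, so y2 = 2*5 - 2 = 8
R = (-19, 8)

(-19, 8)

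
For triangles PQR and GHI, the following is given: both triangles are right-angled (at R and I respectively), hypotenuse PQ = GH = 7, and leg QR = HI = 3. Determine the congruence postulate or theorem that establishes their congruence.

Consider the given information: both triangles are right-angled (at R and I respectively), hypotenuse PQ = GH = 7, and leg QR = HI = 3
This is not SSS or SAS: SSS requires all three pairs of sides, but we don't have that. SAS requires two sides and the included angle between them.
The correct criterion is HL. The hypotenuse and one leg of two right triangles are equal (Hypotenuse-Leg).

HL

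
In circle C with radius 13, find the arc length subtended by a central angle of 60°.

Arc length = 2πr × θ/360
= 2π × 13 × 1/6
= 13*pi/3

13*pi/3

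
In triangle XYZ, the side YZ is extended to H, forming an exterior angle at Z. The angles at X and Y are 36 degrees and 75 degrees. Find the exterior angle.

The interior angle at Z is 180 - 36 - 75 = 69 degrees.
The exterior angle and interior angle at Z are supplementary:
Exterior angle = 180 - 69 = 111 degrees.

111 degrees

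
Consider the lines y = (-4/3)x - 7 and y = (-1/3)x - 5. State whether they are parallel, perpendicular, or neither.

Slope of line 1: m1 = -4/3
Slope of line 2: m2 = -1/3
m1 != m2 and m1*m2 = 4/9 != -1. Neither.

Neither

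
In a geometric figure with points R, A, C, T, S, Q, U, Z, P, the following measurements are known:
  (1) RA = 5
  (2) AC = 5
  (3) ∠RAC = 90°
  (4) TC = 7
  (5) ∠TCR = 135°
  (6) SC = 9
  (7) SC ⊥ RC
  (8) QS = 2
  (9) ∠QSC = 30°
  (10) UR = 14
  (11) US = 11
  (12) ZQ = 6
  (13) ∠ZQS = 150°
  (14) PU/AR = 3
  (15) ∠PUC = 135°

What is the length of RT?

Step 1: By the law of cosines on triangle CAR: CR² = 5² + 5² − 2·5·5·cos(90°) = 50, so CR = 5·√2.
Step 2: By the law of cosines on triangle RCT: RT² = (5·√2)² + 7² − 2·5·√2·7·cos(135°) = 169, so RT = 13.

Therefore, the length of RT = 13.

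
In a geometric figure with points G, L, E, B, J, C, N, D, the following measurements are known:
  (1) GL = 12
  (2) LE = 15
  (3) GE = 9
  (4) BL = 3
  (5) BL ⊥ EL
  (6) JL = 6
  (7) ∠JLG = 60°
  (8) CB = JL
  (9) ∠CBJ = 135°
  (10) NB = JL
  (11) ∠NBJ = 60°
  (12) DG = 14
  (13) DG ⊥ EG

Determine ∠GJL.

Step 1: By the law of cosines on triangle JLG: JG² = 6² + 12² − 2·6·12·cos(60°) = 108, so JG = 6·√3.
Step 2: By the inverse law of cosines on triangle GJL: cos(∠GJL) = ((6·√3)² + 6² − 12²) / (2·6·√3·6) = 0/124.71 = 0, so ∠GJL = 90°.

Therefore, the measure of angle ∠GJL = 90°.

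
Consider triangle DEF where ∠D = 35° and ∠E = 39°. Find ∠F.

The interior angles sum to 180°: angle F = 180 - 35 - 39 = 106°.
The triangle is obtuse (angles 35°, 39°, 106°).

106 degrees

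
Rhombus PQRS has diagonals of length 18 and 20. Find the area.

Area = (18 * 20) / 2 = 360 / 2 = 180

180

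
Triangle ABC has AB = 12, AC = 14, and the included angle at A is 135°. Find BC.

When two sides and the included angle are known, the law of cosines gives the third side.
c^2 = a^2 + b^2 - 2ab cos(C) generalizes the Pythagorean theorem to non-right triangles.
Here: BC^2 = 144 + 196 - 336*(-sqrt(2)/2) = 168*sqrt(2) + 340
BC = 2*sqrt(42*sqrt(2) + 85)

2*sqrt(42*sqrt(2) + 85)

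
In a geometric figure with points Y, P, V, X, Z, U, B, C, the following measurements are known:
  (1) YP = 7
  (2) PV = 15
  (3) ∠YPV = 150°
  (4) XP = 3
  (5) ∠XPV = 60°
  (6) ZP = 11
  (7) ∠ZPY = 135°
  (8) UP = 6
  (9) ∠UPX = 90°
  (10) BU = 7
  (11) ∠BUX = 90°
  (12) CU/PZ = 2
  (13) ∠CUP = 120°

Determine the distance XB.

Step 1: By the law of cosines on triangle UPX: UX² = 6² + 3² − 2·6·3·cos(90°) = 45, so UX = 3·√5.
Step 2: By the law of cosines on triangle XUB: XB² = (3·√5)² + 7² − 2·3·√5·7·cos(90°) = 94, so XB = √94.

Therefore, the length of XB = √94.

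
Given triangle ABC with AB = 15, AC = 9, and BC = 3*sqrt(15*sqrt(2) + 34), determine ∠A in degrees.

When all three sides of a triangle are known, the law of cosines can be rearranged to find any angle.
cos(C) = (a² + b² - c²) / (2ab) gives cos(A) = -sqrt(2)/2.
Taking the inverse cosine: A = 135°.

135°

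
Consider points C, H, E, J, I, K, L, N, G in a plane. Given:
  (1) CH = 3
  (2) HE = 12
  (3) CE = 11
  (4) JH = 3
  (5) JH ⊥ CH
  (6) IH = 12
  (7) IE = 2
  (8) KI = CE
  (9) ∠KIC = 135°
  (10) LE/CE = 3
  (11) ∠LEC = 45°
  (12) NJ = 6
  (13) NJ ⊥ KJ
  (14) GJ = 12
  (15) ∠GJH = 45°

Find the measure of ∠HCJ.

Step 1: By the law of cosines on triangle CHJ: CJ² = 3² + 3² − 2·3·3·cos(90°) = 18, so CJ = 3·√2.
Step 2: By the inverse law of cosines on triangle HCJ: cos(∠HCJ) = (3² + (3·√2)² − 3²) / (2·3·3·√2) = 18/25.46 = 0.7071, so ∠HCJ = 45°.

Therefore, the measure of angle ∠HCJ = 45°.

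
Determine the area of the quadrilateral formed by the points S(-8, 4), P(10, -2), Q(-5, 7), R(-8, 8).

Shoelace: sum of cross terms = 84, Area = (1/2)|84| = 42

42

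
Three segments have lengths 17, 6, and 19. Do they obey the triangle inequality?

Sort the sides: 6, 17, 19.
It suffices to check that the sum of the two smallest exceeds the largest:
6 + 17 = 23 > 19. ✓
Yes, a valid triangle can be formed.

Yes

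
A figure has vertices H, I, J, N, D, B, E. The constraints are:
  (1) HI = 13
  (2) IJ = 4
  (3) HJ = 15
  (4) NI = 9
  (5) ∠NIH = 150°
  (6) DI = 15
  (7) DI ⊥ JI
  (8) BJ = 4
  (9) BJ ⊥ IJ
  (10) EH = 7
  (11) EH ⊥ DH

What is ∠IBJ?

Step 1: By the law of cosines on triangle BJI: BI² = 4² + 4² − 2·4·4·cos(90°) = 32, so BI = 4·√2.
Step 2: By the inverse law of cosines on triangle IBJ: cos(∠IBJ) = ((4·√2)² + 4² − 4²) / (2·4·√2·4) = 32/45.25 = 0.7071, so ∠IBJ = 45°.

Therefore, the measure of angle ∠IBJ = 45°.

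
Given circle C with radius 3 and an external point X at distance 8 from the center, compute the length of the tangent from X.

Let T be the point of tangency. Then CT ⊥ XT (radius ⊥ tangent).
In right triangle CTX: CX² = CT² + XT²
8² = 3² + XT²
XT² = 55, XT = sqrt(55)

sqrt(55)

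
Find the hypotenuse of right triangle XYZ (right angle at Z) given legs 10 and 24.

In a right triangle, the square of the hypotenuse equals the sum of the squares of the two legs.
The legs are 10 and 24, so the hypotenuse = sqrt(100 + 576) = sqrt(676) = 26.

26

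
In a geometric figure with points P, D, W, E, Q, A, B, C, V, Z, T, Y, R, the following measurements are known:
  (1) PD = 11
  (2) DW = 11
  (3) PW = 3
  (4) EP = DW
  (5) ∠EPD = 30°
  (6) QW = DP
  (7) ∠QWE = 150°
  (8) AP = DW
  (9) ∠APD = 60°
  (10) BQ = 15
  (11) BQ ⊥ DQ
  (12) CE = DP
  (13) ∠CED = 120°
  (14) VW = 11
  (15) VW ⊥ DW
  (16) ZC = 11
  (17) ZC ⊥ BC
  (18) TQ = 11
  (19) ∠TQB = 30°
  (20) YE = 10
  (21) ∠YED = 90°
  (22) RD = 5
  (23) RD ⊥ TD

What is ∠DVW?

Step 1: By the law of cosines on triangle VWD: VD² = 11² + 11² − 2·11·11·cos(90°) = 242, so VD = 11·√2.
Step 2: By the inverse law of cosines on triangle DVW: cos(∠DVW) = ((11·√2)² + 11² − 11²) / (2·11·√2·11) = 242/342.24 = 0.7071, so ∠DVW = 45°.

Therefore, the measure of angle ∠DVW = 45°.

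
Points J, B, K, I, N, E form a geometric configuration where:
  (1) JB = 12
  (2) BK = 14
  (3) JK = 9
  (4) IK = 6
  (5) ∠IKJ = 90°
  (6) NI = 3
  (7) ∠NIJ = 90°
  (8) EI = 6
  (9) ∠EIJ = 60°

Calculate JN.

Step 1: By the law of cosines on triangle JKI: JI² = 9² + 6² − 2·9·6·cos(90°) = 117, so JI = 3·√13.
Step 2: By the law of cosines on triangle JIN: JN² = (3·√13)² + 3² − 2·3·√13·3·cos(90°) = 126, so JN = 3·√14.

Therefore, the length of JN = 3·√14.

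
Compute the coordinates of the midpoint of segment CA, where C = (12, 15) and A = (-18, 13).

The midpoint is the point halfway along the segment.
Move half the horizontal distance: 12 + (-18 - 12)/2 = 12 + -30/2 = -3
Move half the vertical distance: 15 + (13 - 15)/2 = 15 + -2/2 = 14
Midpoint = (-3, 14)

(-3, 14)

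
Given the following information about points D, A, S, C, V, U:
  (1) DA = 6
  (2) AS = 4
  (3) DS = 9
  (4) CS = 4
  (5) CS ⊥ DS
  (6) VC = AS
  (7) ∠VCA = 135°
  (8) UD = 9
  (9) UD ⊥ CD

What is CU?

Step 1: By the law of cosines on triangle CSD: CD² = 4² + 9² − 2·4·9·cos(90°) = 97, so CD = √97.
Step 2: By the law of cosines on triangle CDU: CU² = √97² + 9² − 2·√97·9·cos(90°) = 178, so CU = √178.

Therefore, the length of CU = √178.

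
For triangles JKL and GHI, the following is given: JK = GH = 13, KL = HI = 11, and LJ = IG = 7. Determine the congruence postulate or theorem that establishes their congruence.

Consider the given information: JK = GH = 13, KL = HI = 11, and LJ = IG = 7
This is not ASA or HL: ASA requires two angles and the side between them. HL only applies to right triangles with matching hypotenuse and leg.
The correct criterion is SSS. All three pairs of corresponding sides are equal (Side-Side-Side).

SSS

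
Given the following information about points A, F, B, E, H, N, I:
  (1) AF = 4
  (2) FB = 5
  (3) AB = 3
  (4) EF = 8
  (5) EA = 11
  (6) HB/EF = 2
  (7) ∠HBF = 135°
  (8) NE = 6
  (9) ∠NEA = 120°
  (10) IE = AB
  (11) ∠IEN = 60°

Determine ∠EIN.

From the given relations: IE = AB = 3.
Step 1: By the law of cosines on triangle IEN: IN² = 3² + 6² − 2·3·6·cos(60°) = 27, so IN = 3·√3.
Step 2: By the inverse law of cosines on triangle EIN: cos(∠EIN) = (3² + (3·√3)² − 6²) / (2·3·3·√3) = 0/31.18 = 0, so ∠EIN = 90°.

Therefore, the measure of angle ∠EIN = 90°.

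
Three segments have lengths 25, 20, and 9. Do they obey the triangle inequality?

Yes.
The triangle inequality requires that the sum of any two sides exceeds the third.
Here 9 + 20 = 29 > 25, so the condition is met.

Yes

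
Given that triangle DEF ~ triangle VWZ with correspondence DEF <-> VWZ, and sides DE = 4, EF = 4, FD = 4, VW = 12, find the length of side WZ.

Since the triangles are similar, the ratio of corresponding sides is constant.
Scale factor k = VW / DE = 12 / 4 = 3
WZ = k * EF = 3 * 4 = 12

12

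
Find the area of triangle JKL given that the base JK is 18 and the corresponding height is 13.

A triangle's area is half the area of a rectangle with the same base and height.
Area = (1/2) * 18 * 13 = 117.

117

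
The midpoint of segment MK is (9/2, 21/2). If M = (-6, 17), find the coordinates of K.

Using the midpoint formula: M = ((x1 + x2)/2, (y1 + y2)/2)
We know M = (9/2, 21/2) and M = (-6, 17)
For x: 9/2 = (-6 + x2)/2, so x2 = 2*9/2 - -6 = 15
For y: 21/2 = (17 + y2)/2, so y2 = 2*21/2 - 17 = 4
K = (15, 4)

(15, 4)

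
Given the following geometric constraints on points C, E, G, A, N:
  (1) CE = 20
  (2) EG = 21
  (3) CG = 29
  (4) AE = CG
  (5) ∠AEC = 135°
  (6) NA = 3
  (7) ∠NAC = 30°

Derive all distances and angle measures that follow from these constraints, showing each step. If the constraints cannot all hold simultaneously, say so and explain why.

The constraints are consistent.

From the given relations:
  AE = CG = 29

Step 1: From CE = 20, EA = 29, and ∠CEA = 135°, by the law of cosines:
  CA² = CE² + EA² - 2·CE·EA·cos(135°) = 400 + 841 + 820.2 = 2061
  CA ≈ 45.4

Step 2: From CE = 20, CG = 29, EG = 21, by the inverse law of cosines:
  cos(∠ECG) = (CE² + CG² - EG²) / (2·CE·CG)
  ∠ECG = 46.4°

Step 3: From EC = 20, EG = 21, CG = 29, by the inverse law of cosines:
  cos(∠CEG) = (EC² + EG² - CG²) / (2·EC·EG)
  ∠CEG = 90°

Step 4: From GC = 29, GE = 21, CE = 20, by the inverse law of cosines:
  cos(∠CGE) = (GC² + GE² - CE²) / (2·GC·GE)
  ∠CGE = 43.6°

Step 5: From CA = 45.4, AN = 3, and ∠CAN = 30°, by the law of cosines:
  CN² = CA² + AN² - 2·CA·AN·cos(30°) = 2061 + 9 - 235.9 = 1834
  CN ≈ 42.83

Step 6: From CA = 45.4, CE = 20, AE = 29, by the inverse law of cosines:
  cos(∠ACE) = (CA² + CE² - AE²) / (2·CA·CE)
  ∠ACE = 26.85°

Step 7: From AC = 45.4, AE = 29, CE = 20, by the inverse law of cosines:
  cos(∠CAE) = (AC² + AE² - CE²) / (2·AC·AE)
  ∠CAE = 18.15°

Step 8: From CA = 45.4, CN = 42.83, AN = 3, by the inverse law of cosines:
  cos(∠ACN) = (CA² + CN² - AN²) / (2·CA·CN)
  ∠ACN = 2.01°

Step 9: From NA = 3, NC = 42.83, AC = 45.4, by the inverse law of cosines:
  cos(∠ANC) = (NA² + NC² - AC²) / (2·NA·NC)
  ∠ANC = 147.99°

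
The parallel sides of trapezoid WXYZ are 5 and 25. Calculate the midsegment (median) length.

The midsegment of a trapezoid = (base1 + base2) / 2
midsegment = (5 + 25) / 2
midsegment = 30 / 2
midsegment = 15

15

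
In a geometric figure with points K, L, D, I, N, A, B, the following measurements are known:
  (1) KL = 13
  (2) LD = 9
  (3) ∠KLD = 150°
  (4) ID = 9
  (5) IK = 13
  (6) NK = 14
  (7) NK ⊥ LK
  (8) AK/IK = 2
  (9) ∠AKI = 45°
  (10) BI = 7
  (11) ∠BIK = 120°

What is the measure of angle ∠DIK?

Step 1: By the law of cosines on triangle DLK: DK² = 9² + 13² − 2·9·13·cos(150°) = 452.65, so DK ≈ 21.28.
Step 2: By the inverse law of cosines on triangle DIK: cos(∠DIK) = (9² + 13² − 21.28²) / (2·9·13) = -202.65/234 = -0.866, so ∠DIK = 150°.

Therefore, the measure of angle ∠DIK = 150°.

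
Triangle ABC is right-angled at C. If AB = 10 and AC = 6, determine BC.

By the Pythagorean theorem: BC^2 = AB^2 - AC^2
BC^2 = 10^2 - 6^2 = 100 - 36 = 64
BC = sqrt(64) = 8

8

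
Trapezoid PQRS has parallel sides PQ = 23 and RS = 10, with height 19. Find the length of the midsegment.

The midsegment of a trapezoid = (base1 + base2) / 2
midsegment = (23 + 10) / 2
midsegment = 33 / 2
midsegment = 33/2

33/2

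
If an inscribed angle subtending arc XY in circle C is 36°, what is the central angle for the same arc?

The inscribed angle theorem states that a central angle is always twice any inscribed angle that subtends the same arc.
Since the inscribed angle is 36°, the central angle = 2 × 36° = 72°.

72°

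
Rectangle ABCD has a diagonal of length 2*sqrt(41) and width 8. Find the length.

b = sqrt(d^2 - a^2) = sqrt(164 - 64) = sqrt(100) = 10

10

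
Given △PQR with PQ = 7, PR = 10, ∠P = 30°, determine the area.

Area = (1/2) * PQ * PR * sin(P)
Area = (1/2) * 7 * 10 * sin(30°)
Area = (1/2) * 7 * 10 * 1/2
Area = 35/2

35/2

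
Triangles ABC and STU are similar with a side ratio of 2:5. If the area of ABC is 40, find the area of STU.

The ratio of areas of similar triangles = (side ratio)^2.
Side ratio = 2:5, so area ratio = 4:25.
Area of STU / Area of ABC = 25/4
Area of STU = 40 * 25/4 = 250

250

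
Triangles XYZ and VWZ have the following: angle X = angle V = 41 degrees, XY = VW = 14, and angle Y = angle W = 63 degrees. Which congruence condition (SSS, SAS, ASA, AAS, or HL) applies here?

The given information provides:
angle X = angle V = 41 degrees, XY = VW = 14, and angle Y = angle W = 63 degrees
This matches the ASA congruence theorem.
Two pairs of corresponding angles and the included side are equal (Angle-Side-Angle).

ASA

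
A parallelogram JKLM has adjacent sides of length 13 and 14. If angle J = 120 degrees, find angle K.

Opposite sides of a parallelogram are parallel, so consecutive angles form co-interior angles on a transversal.
Co-interior angles sum to 180°, giving angle K = 180 - 120 = 60 degrees.

60 degrees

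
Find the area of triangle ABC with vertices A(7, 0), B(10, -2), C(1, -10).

Shoelace: Area = (1/2)|7(-2--10) + 10(-10-0) + 1(0--2)| = (1/2)(42) = 21

21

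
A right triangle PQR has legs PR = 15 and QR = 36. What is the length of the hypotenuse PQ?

In a right triangle, the square of the hypotenuse equals the sum of the squares of the two legs.
The legs are 15 and 36, so the hypotenuse = sqrt(225 + 1296) = sqrt(1521) = 39.

39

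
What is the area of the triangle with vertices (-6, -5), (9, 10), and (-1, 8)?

Using the Shoelace formula for a triangle:
Area = (1/2)|x0(y1 - y2) + x1(y2 - y0) + x2(y0 - y1)|
Area = (1/2)|-6(10 - 8) + 9(8 - -5) + -1(-5 - 10)|
Area = (1/2)|-12 + 117 + 15|
Area = (1/2)|120|
Area = (1/2)(120)
Area = 60

60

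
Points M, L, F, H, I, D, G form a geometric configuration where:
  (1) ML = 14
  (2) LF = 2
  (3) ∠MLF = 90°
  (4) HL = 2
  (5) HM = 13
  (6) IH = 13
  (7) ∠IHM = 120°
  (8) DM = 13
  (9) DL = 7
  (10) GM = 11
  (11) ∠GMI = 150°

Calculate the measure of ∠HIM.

Step 1: By the law of cosines on triangle IHM: IM² = 13² + 13² − 2·13·13·cos(120°) = 507, so IM = 13·√3.
Step 2: By the inverse law of cosines on triangle HIM: cos(∠HIM) = (13² + (13·√3)² − 13²) / (2·13·13·√3) = 507/585.43 = 0.866, so ∠HIM = 30°.

Therefore, the measure of angle ∠HIM = 30°.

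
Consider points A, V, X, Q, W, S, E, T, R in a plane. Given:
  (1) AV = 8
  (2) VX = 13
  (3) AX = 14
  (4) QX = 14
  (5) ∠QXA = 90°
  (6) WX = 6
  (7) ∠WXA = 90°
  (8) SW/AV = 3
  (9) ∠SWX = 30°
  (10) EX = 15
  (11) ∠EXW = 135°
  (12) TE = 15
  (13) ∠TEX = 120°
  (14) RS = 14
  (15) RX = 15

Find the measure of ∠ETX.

Step 1: By the law of cosines on triangle TEX: TX² = 15² + 15² − 2·15·15·cos(120°) = 675, so TX = 15·√3.
Step 2: By the inverse law of cosines on triangle ETX: cos(∠ETX) = (15² + (15·√3)² − 15²) / (2·15·15·√3) = 675/779.42 = 0.866, so ∠ETX = 30°.

Therefore, the measure of angle ∠ETX = 30°.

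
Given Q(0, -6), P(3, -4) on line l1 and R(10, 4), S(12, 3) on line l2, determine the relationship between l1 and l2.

Slope of line 1: m1 = (-4 - -6)/(3 - 0) = 2/3 = 2/3
Slope of line 2: m2 = (3 - 4)/(12 - 10) = -1/2 = -1/2
m1 != m2 and m1*m2 = -1/3 != -1. Neither.

Neither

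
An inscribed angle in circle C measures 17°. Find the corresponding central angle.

The inscribed angle theorem states that a central angle is always twice any inscribed angle that subtends the same arc.
Since the inscribed angle is 17°, the central angle = 2 × 17° = 34°.

34°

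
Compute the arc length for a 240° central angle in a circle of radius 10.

Arc length = 2π(10)(2/3) = 40*pi/3

40*pi/3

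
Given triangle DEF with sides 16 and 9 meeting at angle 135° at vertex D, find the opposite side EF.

By the law of cosines: EF^2 = DE^2 + DF^2 - 2*DE*DF*cos(D)
EF^2 = 16^2 + 9^2 - 2*16*9*cos(135°)
EF^2 = 256 + 81 - 288*(-sqrt(2)/2)
EF^2 = 144*sqrt(2) + 337
EF = sqrt(144*sqrt(2) + 337)

sqrt(144*sqrt(2) + 337)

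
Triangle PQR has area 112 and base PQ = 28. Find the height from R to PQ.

height = 2 * 112 / 28 = 8

8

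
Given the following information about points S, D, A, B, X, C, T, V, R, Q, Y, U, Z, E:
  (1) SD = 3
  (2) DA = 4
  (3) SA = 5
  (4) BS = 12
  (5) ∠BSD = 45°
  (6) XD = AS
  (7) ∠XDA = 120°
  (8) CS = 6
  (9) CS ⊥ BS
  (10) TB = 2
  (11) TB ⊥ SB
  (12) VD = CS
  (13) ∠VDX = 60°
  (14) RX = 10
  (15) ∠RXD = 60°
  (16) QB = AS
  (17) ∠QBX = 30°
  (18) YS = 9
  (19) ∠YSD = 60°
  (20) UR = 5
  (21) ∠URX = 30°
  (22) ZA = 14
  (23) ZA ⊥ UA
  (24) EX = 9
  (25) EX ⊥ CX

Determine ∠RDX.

From the given relations: XD = AS = 5.
Step 1: By the law of cosines on triangle DXR: DR² = 5² + 10² − 2·5·10·cos(60°) = 75, so DR = 5·√3.
Step 2: By the inverse law of cosines on triangle RDX: cos(∠RDX) = ((5·√3)² + 5² − 10²) / (2·5·√3·5) = 0/86.6 = 0, so ∠RDX = 90°.

Therefore, the measure of angle ∠RDX = 90°.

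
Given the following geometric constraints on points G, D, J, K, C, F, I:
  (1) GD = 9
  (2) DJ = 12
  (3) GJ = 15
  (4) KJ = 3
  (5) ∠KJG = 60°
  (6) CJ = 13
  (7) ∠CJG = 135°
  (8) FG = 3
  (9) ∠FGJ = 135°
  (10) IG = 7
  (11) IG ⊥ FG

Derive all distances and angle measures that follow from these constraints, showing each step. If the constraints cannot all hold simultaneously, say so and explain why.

The constraints are consistent.

Step 1: From GJ = 15, JK = 3, and ∠GJK = 60°, by the law of cosines:
  GK² = GJ² + JK² - 2·GJ·JK·cos(60°) = 225 + 9 - 45 = 189
  GK = 3·√21

Step 2: From GJ = 15, JC = 13, and ∠GJC = 135°, by the law of cosines:
  GC² = GJ² + JC² - 2·GJ·JC·cos(135°) = 225 + 169 + 275.8 = 669.8
  GC ≈ 25.88

Step 3: From JG = 15, GF = 3, and ∠JGF = 135°, by the law of cosines:
  JF² = JG² + GF² - 2·JG·GF·cos(135°) = 225 + 9 + 63.64 = 297.6
  JF ≈ 17.25

Step 4: From FG = 3, GI = 7, and ∠FGI = 90°, by the law of cosines:
  FI² = FG² + GI² - 2·FG·GI·cos(90°) = 9 + 49 - 0 = 58
  FI = √58

Step 5: From GD = 9, GJ = 15, DJ = 12, by the inverse law of cosines:
  cos(∠DGJ) = (GD² + GJ² - DJ²) / (2·GD·GJ)
  ∠DGJ = 53.13°

Step 6: From DG = 9, DJ = 12, GJ = 15, by the inverse law of cosines:
  cos(∠GDJ) = (DG² + DJ² - GJ²) / (2·DG·DJ)
  ∠GDJ = 90°

Step 7: From JD = 12, JG = 15, DG = 9, by the inverse law of cosines:
  cos(∠DJG) = (JD² + JG² - DG²) / (2·JD·JG)
  ∠DJG = 36.87°

Step 8: From GC = 25.88, GJ = 15, CJ = 13, by the inverse law of cosines:
  cos(∠CGJ) = (GC² + GJ² - CJ²) / (2·GC·GJ)
  ∠CGJ = 20.81°

Step 9: From GJ = 15, GK = 3·√21, JK = 3, by the inverse law of cosines:
  cos(∠JGK) = (GJ² + GK² - JK²) / (2·GJ·GK)
  ∠JGK = 10.89°

Step 10: From JF = 17.25, JG = 15, FG = 3, by the inverse law of cosines:
  cos(∠FJG) = (JF² + JG² - FG²) / (2·JF·JG)
  ∠FJG = 7.06°

Step 11: From KG = 3·√21, KJ = 3, GJ = 15, by the inverse law of cosines:
  cos(∠GKJ) = (KG² + KJ² - GJ²) / (2·KG·KJ)
  ∠GKJ = 109.11°

Step 12: From CG = 25.88, CJ = 13, GJ = 15, by the inverse law of cosines:
  cos(∠GCJ) = (CG² + CJ² - GJ²) / (2·CG·CJ)
  ∠GCJ = 24.19°

Step 13: From FG = 3, FI = √58, GI = 7, by the inverse law of cosines:
  cos(∠GFI) = (FG² + FI² - GI²) / (2·FG·FI)
  ∠GFI = 66.8°

Step 14: From FG = 3, FJ = 17.25, GJ = 15, by the inverse law of cosines:
  cos(∠GFJ) = (FG² + FJ² - GJ²) / (2·FG·FJ)
  ∠GFJ = 37.94°

Step 15: From IF = √58, IG = 7, FG = 3, by the inverse law of cosines:
  cos(∠FIG) = (IF² + IG² - FG²) / (2·IF·IG)
  ∠FIG = 23.2°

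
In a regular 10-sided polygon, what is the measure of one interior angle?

Each interior angle of a regular n-gon is (n - 2) * 180 / n.
For n = 10: (10 - 2) * 180 / 10 = 1440/10 = 144 degrees.

144 degrees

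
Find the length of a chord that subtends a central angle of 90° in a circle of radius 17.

Chord = 2(17) sin(45°) = 17*sqrt(2)

17*sqrt(2)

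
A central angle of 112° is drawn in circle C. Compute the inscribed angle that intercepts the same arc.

Inscribed angle = 112° / 2 = 56° (inscribed angle theorem).

56°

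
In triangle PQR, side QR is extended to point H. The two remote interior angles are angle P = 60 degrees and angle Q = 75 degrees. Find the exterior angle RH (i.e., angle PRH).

Exterior angle = 60 + 75 = 135 degrees (exterior angle theorem).

135 degrees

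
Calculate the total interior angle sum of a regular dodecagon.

The sum of interior angles of an n-sided polygon is (n - 2) * 180.
For n = 12: (12 - 2) * 180 = 10 * 180 = 1800 degrees.

1800 degrees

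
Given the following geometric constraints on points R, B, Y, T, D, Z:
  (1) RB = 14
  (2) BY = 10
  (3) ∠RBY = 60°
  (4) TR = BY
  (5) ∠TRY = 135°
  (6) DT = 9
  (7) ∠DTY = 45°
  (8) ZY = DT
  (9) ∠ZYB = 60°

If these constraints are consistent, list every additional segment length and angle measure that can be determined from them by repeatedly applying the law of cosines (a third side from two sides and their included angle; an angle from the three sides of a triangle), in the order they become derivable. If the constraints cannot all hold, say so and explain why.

The constraints are consistent. Derivable facts, in order:
After 1 step:
- BZ = √91
- RY = 2·√39
After 2 steps:
- YT ≈ 20.8
- ∠BRY = 43.9°
- ∠BYR = 76.1°
- ∠BZY = 65.21°
- ∠YBZ = 54.79°
After 3 steps:
- YD ≈ 15.78
- ∠RTY = 25.13°
- ∠RYT = 19.87°
After 4 steps:
- ∠DYT = 23.79°
- ∠TDY = 111.21°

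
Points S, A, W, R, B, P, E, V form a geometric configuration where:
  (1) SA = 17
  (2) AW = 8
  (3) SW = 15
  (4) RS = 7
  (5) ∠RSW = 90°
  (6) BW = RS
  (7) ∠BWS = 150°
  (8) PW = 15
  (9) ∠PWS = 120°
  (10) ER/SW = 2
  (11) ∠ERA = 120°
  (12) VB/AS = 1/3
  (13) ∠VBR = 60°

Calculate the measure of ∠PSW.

Step 1: By the law of cosines on triangle SWP: SP² = 15² + 15² − 2·15·15·cos(120°) = 675, so SP = 15·√3.
Step 2: By the inverse law of cosines on triangle PSW: cos(∠PSW) = ((15·√3)² + 15² − 15²) / (2·15·√3·15) = 675/779.42 = 0.866, so ∠PSW = 30°.

Therefore, the measure of angle ∠PSW = 30°.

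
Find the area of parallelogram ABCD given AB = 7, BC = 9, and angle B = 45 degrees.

Area = 7 * 9 * sin(45°) = 63 * sqrt(2)/2 = 63*sqrt(2)/2

63*sqrt(2)/2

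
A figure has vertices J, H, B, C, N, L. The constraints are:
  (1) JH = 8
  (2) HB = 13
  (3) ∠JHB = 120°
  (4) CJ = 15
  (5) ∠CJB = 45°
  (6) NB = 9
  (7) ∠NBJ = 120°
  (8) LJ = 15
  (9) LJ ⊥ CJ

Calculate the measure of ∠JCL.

Step 1: By the law of cosines on triangle CJL: CL² = 15² + 15² − 2·15·15·cos(90°) = 450, so CL = 15·√2.
Step 2: By the inverse law of cosines on triangle JCL: cos(∠JCL) = (15² + (15·√2)² − 15²) / (2·15·15·√2) = 450/636.4 = 0.7071, so ∠JCL = 45°.

Therefore, the measure of angle ∠JCL = 45°.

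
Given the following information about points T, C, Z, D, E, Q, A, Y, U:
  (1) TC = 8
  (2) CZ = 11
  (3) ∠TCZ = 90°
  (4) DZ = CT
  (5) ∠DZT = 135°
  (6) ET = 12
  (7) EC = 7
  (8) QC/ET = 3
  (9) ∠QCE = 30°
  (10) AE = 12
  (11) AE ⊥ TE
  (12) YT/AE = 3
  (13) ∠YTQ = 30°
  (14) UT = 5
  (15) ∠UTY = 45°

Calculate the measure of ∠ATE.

Step 1: By the law of cosines on triangle TEA: TA² = 12² + 12² − 2·12·12·cos(90°) = 288, so TA = 12·√2.
Step 2: By the inverse law of cosines on triangle ATE: cos(∠ATE) = ((12·√2)² + 12² − 12²) / (2·12·√2·12) = 288/407.29 = 0.7071, so ∠ATE = 45°.

Therefore, the measure of angle ∠ATE = 45°.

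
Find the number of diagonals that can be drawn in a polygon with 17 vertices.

The number of diagonals in an n-gon is n(n - 3)/2.
For n = 17: 17(17 - 3)/2 = 17 × 14 / 2 = 119.

119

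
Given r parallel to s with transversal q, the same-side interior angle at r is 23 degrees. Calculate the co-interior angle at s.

Co-interior (same-side interior) angles are between the parallel lines on the same side of the transversal.
Unlike corresponding or alternate interior angles, they are supplementary rather than equal.
So the angle = 180 - 23 = 157 degrees.

157 degrees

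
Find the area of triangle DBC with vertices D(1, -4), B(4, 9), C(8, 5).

Using the Shoelace formula for a triangle:
Area = (1/2)|x0(y1 - y2) + x1(y2 - y0) + x2(y0 - y1)|
Area = (1/2)|1(9 - 5) + 4(5 - -4) + 8(-4 - 9)|
Area = (1/2)|4 + 36 + -104|
Area = (1/2)|-64|
Area = (1/2)(64)
Area = 32

32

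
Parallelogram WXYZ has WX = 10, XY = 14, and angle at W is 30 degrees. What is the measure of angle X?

Consecutive angles are supplementary: angle X = 180 - 30 = 150 degrees.

150 degrees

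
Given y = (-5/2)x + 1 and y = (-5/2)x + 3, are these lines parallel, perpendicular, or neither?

Slope of line 1: m1 = -5/2
Slope of line 2: m2 = -5/2
m1 = m2, so the lines are parallel.

Parallel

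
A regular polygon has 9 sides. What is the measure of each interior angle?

Each interior angle of a regular n-gon is (n - 2) * 180 / n.
For n = 9: (9 - 2) * 180 / 9 = 1260/9 = 140 degrees.

140 degrees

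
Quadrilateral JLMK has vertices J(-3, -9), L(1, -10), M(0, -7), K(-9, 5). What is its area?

Shoelace: sum of cross terms = 65, Area = (1/2)|65| = 65/2

65/2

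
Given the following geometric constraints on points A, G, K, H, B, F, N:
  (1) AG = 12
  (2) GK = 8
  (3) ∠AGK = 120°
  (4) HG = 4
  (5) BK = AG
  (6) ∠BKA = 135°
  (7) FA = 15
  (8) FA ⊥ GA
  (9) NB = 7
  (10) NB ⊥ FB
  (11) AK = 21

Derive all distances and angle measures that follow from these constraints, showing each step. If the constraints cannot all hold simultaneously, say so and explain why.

These constraints are not satisfiable: (1), (2) and (3) already determine AK: by the law of cosines AK² = 12² + 8² − 2·12·8·cos(120°) = 304, so AK = 4·√19, which contradicts (11) AK = 21. No planar figure meets all of them, so nothing further can be derived.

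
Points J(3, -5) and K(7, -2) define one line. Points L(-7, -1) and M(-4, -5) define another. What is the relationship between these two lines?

Slope of line 1: m1 = (-2 - -5)/(7 - 3) = 3/4 = 3/4
Slope of line 2: m2 = (-5 - -1)/(-4 - -7) = -4/3 = -4/3
m1 * m2 = (3/4) * (-4/3) = -1 = -1, so the lines are perpendicular.

Perpendicular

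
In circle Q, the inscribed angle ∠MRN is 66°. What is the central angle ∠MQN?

The inscribed angle theorem states that a central angle is always twice any inscribed angle that subtends the same arc.
Since the inscribed angle is 66°, the central angle = 2 × 66° = 132°.

132°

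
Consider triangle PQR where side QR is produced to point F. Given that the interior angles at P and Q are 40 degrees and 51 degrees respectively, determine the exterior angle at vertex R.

Exterior angle = 40 + 51 = 91 degrees (exterior angle theorem).

91 degrees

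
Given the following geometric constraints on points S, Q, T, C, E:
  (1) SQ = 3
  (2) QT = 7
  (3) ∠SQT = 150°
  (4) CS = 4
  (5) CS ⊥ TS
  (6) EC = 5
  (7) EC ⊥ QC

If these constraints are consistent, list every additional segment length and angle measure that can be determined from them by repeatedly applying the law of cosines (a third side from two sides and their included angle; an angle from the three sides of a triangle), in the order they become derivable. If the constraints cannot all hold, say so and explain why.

The constraints are consistent. Derivable facts, in order:
After 1 step:
- ST ≈ 9.71
After 2 steps:
- TC ≈ 10.51
- ∠QST = 21.12°
- ∠QTS = 8.88°
After 3 steps:
- ∠CTS = 22.38°
- ∠SCT = 67.62°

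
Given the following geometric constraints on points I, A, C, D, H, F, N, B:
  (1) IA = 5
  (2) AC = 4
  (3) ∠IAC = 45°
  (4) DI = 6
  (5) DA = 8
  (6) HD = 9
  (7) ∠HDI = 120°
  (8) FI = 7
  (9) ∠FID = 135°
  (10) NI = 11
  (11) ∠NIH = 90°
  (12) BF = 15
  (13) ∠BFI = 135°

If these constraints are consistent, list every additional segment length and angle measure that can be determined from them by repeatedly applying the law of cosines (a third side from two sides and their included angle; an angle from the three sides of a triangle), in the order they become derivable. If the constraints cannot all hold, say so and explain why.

The constraints are consistent. Derivable facts, in order:
After 1 step:
- DF ≈ 12.02
- IB ≈ 20.55
- IC ≈ 3.57
- IH = 3·√19
- ∠ADI = 38.62°
- ∠AID = 92.87°
- ∠DAI = 48.51°
After 2 steps:
- HN = 2·√73
- ∠ACI = 82.52°
- ∠AIC = 52.48°
- ∠BIF = 31.07°
- ∠DFI = 20.68°
- ∠DHI = 23.41°
- ∠DIH = 36.59°
- ∠FBI = 13.93°
- ∠FDI = 24.32°
After 3 steps:
- ∠HNI = 49.93°
- ∠IHN = 40.07°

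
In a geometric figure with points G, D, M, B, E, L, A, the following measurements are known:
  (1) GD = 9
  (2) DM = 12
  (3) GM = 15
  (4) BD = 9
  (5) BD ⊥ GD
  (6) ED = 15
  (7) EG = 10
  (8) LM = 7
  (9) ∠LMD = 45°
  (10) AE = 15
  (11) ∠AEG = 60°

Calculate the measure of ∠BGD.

Step 1: By the law of cosines on triangle GDB: GB² = 9² + 9² − 2·9·9·cos(90°) = 162, so GB = 9·√2.
Step 2: By the inverse law of cosines on triangle BGD: cos(∠BGD) = ((9·√2)² + 9² − 9²) / (2·9·√2·9) = 162/229.1 = 0.7071, so ∠BGD = 45°.

Therefore, the measure of angle ∠BGD = 45°.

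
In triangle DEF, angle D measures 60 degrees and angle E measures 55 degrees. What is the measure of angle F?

By the triangle angle sum property, the three interior angles of any triangle add up to 180°.
We know angle D = 60° and angle E = 55°, so their sum is 115°.
Therefore angle F = 180° - 115° = 65°.

65 degrees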